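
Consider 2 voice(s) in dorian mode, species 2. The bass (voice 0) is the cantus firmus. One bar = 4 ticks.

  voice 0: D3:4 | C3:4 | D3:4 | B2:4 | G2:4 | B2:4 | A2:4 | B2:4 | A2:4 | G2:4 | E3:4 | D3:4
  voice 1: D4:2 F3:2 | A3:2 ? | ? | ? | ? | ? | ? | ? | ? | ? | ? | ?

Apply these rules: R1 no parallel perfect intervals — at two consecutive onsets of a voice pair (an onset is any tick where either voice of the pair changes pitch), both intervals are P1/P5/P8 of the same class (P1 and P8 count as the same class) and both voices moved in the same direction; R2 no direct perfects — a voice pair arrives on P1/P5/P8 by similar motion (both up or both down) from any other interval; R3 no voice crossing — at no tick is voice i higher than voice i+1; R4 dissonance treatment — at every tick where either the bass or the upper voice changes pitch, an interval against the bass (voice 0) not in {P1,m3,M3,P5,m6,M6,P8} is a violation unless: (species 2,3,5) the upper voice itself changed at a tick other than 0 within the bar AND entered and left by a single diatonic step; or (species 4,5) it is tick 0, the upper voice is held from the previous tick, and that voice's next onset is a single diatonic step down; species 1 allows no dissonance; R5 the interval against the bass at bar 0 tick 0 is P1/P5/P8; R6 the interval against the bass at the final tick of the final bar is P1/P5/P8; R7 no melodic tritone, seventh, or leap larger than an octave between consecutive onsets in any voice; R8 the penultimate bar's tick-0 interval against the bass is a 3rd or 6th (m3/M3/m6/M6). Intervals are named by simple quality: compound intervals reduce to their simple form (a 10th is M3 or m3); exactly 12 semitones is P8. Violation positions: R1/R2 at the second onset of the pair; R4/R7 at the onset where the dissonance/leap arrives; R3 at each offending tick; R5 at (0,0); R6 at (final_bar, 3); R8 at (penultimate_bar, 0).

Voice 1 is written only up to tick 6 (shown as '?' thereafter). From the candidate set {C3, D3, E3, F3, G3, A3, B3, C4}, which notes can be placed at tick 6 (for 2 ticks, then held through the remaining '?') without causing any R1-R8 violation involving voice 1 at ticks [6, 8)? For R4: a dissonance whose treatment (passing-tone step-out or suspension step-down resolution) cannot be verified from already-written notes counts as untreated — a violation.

C3: legal
D3: violates R4
E3: legal
F3: violates R4
G3: legal
A3: legal
B3: violates R4
C4: legal

{A3, C3, C4, E3, G3}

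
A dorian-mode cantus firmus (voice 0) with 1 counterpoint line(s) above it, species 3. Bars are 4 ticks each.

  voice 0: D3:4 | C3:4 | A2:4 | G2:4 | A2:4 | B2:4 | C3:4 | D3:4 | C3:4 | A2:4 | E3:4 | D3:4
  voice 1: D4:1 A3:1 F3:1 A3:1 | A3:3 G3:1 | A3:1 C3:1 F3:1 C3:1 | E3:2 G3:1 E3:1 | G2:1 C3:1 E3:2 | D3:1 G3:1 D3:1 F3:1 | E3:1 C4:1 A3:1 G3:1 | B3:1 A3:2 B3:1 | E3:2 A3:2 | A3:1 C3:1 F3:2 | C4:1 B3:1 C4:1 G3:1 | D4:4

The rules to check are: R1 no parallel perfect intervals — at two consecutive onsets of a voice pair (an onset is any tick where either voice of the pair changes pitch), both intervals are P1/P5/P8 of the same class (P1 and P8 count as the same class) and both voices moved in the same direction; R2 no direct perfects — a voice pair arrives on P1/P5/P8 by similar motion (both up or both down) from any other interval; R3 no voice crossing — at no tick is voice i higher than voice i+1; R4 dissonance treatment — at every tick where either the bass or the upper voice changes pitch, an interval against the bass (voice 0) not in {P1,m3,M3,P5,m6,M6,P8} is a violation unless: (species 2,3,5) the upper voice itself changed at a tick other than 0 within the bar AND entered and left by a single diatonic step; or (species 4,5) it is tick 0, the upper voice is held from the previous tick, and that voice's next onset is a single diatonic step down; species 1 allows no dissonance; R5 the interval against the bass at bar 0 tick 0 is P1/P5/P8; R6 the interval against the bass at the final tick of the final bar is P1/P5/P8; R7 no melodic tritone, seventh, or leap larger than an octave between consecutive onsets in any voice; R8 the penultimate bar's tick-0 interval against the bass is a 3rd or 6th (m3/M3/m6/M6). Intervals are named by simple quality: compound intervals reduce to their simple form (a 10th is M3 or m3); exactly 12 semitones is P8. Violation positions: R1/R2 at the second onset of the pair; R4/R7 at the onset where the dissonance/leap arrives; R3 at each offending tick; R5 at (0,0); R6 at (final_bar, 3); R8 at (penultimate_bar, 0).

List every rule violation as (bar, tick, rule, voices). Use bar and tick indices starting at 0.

(4, 0, R3, (0, 1))
(4, 0, R4, (0, 1))
(5, 3, R4, (0, 1))

bar 0: v0=D3 v1=D4 downbeat P8
bar 1: v0=C3 v1=A3 downbeat M6
bar 2: v0=A2 v1=A3 downbeat P8
bar 3: v0=G2 v1=E3 downbeat M6
bar 4: v0=A2 v1=G2 downbeat M2
bar 5: v0=B2 v1=D3 downbeat m3
bar 6: v0=C3 v1=E3 downbeat M3
bar 7: v0=D3 v1=B3 downbeat M6
bar 8: v0=C3 v1=E3 downbeat M3
bar 9: v0=A2 v1=A3 downbeat P8
bar 10: v0=E3 v1=C4 downbeat m6
bar 11: v0=D3 v1=D4 downbeat P8
  -> R3 @ bar 4 tick 0 v(0, 1): A2 above G2
  -> R4 @ bar 4 tick 0 v(0, 1): A2/G2 M2 untreated
  -> R4 @ bar 5 tick 3 v(0, 1): B2/F3 TT untreated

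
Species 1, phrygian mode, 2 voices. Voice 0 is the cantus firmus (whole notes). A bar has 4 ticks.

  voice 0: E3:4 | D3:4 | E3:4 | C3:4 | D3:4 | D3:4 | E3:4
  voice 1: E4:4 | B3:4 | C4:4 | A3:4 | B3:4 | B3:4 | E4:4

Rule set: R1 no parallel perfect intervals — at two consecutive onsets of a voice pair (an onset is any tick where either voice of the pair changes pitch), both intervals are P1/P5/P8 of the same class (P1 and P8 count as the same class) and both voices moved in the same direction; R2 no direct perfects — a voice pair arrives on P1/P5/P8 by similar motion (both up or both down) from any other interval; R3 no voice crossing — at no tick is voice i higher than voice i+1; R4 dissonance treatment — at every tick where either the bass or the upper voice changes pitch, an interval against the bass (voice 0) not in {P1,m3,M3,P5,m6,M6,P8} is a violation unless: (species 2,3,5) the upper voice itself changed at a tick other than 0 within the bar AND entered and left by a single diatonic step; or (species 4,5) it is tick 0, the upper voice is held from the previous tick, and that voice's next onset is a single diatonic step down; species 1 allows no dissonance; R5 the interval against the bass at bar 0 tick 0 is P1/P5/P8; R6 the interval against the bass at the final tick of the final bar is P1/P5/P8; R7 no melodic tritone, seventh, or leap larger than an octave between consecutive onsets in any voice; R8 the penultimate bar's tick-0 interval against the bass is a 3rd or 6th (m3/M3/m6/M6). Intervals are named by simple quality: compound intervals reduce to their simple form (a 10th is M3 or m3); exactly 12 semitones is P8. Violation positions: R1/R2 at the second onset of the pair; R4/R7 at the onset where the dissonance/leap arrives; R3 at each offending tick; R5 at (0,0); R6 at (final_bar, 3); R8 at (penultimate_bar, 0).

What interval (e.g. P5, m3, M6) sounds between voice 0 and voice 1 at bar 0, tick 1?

P8

voice 0=E3 voice 1=E4 -> P8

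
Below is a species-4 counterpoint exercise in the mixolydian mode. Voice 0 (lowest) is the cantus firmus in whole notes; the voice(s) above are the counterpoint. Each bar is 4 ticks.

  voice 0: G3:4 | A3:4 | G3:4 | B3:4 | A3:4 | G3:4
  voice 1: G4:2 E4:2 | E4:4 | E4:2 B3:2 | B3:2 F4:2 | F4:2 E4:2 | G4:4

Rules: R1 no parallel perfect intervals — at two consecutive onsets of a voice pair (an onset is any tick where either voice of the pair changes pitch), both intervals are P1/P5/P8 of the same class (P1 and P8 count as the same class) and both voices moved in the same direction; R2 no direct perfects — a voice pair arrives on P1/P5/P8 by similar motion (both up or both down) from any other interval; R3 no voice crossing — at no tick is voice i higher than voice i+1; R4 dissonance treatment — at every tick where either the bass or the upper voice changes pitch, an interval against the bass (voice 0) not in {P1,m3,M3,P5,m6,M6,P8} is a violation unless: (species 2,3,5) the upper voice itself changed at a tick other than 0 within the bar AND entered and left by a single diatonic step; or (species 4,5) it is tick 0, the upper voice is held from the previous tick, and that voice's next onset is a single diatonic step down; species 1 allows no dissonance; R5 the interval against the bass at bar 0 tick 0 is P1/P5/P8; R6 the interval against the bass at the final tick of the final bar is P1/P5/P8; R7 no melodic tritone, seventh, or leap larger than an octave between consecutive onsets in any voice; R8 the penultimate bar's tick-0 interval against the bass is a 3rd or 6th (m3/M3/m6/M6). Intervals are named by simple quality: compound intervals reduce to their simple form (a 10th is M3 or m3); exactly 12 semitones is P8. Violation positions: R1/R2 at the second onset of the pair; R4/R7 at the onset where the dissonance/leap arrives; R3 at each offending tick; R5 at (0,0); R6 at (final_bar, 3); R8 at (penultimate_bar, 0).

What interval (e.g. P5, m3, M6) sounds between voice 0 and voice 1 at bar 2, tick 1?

M6

voice 0=G3 voice 1=E4 -> M6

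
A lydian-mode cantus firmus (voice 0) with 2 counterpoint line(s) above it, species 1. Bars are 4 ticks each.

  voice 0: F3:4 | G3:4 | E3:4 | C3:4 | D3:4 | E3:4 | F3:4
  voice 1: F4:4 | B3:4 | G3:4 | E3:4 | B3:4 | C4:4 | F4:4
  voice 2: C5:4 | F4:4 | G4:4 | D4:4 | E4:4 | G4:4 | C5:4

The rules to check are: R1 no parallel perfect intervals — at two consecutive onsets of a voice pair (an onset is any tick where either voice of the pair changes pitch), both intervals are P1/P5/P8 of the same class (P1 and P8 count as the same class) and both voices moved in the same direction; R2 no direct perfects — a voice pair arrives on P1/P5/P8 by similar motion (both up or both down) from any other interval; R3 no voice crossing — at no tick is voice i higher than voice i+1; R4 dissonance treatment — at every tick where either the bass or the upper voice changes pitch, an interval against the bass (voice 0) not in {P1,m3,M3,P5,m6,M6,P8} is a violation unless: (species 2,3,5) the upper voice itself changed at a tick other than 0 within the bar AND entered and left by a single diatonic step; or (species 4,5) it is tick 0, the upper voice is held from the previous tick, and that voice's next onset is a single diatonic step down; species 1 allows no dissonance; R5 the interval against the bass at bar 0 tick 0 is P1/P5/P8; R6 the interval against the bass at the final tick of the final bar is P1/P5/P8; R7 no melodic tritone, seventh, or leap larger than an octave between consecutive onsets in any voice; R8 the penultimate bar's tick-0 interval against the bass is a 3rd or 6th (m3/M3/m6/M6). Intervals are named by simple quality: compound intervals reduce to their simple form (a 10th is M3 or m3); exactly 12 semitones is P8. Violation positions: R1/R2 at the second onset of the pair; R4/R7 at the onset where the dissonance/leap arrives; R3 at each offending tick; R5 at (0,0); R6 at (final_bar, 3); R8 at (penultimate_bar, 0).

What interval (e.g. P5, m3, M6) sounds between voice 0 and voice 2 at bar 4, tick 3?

M2

voice 0=D3 voice 2=E4 -> M2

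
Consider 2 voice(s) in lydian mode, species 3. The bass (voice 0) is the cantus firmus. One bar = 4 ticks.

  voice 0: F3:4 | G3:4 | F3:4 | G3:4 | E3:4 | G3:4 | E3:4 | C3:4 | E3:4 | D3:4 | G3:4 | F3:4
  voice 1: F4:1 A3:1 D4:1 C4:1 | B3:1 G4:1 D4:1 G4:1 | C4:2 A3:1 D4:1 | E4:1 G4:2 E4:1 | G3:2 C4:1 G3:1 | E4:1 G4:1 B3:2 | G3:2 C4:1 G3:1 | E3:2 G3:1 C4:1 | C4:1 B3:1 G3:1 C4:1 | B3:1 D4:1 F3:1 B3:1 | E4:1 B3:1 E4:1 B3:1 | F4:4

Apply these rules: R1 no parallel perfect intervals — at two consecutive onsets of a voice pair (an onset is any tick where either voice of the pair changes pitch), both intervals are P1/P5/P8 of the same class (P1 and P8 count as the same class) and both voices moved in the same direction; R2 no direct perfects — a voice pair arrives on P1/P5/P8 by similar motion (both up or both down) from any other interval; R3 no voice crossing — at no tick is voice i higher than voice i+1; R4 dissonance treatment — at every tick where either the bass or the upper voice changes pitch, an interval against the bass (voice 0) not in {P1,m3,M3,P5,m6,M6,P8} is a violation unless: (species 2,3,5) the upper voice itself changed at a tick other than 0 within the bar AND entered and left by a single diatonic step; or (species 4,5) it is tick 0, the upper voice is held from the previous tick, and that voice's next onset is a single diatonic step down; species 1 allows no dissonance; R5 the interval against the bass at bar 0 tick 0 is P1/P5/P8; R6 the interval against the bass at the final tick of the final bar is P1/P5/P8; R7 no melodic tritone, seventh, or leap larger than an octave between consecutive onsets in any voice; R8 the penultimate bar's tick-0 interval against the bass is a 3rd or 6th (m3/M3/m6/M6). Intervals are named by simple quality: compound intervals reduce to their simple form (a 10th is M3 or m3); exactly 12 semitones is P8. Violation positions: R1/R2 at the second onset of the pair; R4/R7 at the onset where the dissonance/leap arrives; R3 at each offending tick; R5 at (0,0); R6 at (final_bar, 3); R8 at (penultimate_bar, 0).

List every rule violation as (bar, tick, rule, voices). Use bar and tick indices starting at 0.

bar 0: v0=F3 v1=F4 downbeat P8
bar 1: v0=G3 v1=B3 downbeat M3
bar 2: v0=F3 v1=C4 downbeat P5
bar 3: v0=G3 v1=E4 downbeat M6
bar 4: v0=E3 v1=G3 downbeat m3
bar 5: v0=G3 v1=E4 downbeat M6
bar 6: v0=E3 v1=G3 downbeat m3
bar 7: v0=C3 v1=E3 downbeat M3
bar 8: v0=E3 v1=C4 downbeat m6
bar 9: v0=D3 v1=B3 downbeat M6
bar 10: v0=G3 v1=E4 downbeat M6
bar 11: v0=F3 v1=F4 downbeat P8
  -> R2 @ bar 2 tick 0 v(0, 1): G3/G4 P8 -> F3/C4 P5 similar
  -> R7 @ bar 9 tick 3 v(1,): F3->B3 leap 6st
  -> R7 @ bar 11 tick 0 v(1,): B3->F4 leap 6st

(2, 0, R2, (0, 1))
(9, 3, R7, (1,))
(11, 0, R7, (1,))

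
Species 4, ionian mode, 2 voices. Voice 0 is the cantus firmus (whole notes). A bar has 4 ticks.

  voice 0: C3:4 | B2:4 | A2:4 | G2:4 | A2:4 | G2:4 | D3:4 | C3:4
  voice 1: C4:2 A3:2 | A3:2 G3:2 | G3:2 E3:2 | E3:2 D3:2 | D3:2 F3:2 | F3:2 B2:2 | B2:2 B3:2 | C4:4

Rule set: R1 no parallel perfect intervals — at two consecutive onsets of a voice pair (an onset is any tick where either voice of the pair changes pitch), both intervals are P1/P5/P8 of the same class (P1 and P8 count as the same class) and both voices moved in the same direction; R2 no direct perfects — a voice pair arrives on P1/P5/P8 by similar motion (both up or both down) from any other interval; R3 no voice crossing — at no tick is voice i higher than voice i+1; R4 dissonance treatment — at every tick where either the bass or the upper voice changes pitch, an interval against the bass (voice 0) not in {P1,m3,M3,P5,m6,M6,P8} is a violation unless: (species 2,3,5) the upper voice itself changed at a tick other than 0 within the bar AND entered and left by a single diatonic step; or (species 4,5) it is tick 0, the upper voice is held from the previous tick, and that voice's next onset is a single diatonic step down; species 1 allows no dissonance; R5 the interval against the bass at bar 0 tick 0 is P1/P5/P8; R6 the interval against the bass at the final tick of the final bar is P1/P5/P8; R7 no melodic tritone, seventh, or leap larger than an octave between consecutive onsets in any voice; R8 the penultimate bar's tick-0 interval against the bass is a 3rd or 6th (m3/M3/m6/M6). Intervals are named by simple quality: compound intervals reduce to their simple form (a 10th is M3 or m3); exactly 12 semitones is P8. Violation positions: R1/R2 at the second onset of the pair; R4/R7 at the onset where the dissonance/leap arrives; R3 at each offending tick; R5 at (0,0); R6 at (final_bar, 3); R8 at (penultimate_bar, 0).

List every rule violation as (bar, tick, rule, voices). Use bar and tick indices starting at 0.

(2, 0, R4, (0, 1))
(4, 0, R4, (0, 1))
(5, 0, R4, (0, 1))
(5, 2, R7, (1,))
(6, 0, R3, (0, 1))
(6, 1, R3, (0, 1))

bar 0: v0=C3 v1=C4 downbeat P8
bar 1: v0=B2 v1=A3 downbeat m7
bar 2: v0=A2 v1=G3 downbeat m7
bar 3: v0=G2 v1=E3 downbeat M6
bar 4: v0=A2 v1=D3 downbeat P4
bar 5: v0=G2 v1=F3 downbeat m7
bar 6: v0=D3 v1=B2 downbeat m3
bar 7: v0=C3 v1=C4 downbeat P8
  -> R4 @ bar 2 tick 0 v(0, 1): A2/G3 m7 untreated
  -> R4 @ bar 4 tick 0 v(0, 1): A2/D3 P4 untreated
  -> R4 @ bar 5 tick 0 v(0, 1): G2/F3 m7 untreated
  -> R7 @ bar 5 tick 2 v(1,): F3->B2 leap 6st
  -> R3 @ bar 6 tick 0 v(0, 1): D3 above B2
  -> R3 @ bar 6 tick 1 v(0, 1): D3 above B2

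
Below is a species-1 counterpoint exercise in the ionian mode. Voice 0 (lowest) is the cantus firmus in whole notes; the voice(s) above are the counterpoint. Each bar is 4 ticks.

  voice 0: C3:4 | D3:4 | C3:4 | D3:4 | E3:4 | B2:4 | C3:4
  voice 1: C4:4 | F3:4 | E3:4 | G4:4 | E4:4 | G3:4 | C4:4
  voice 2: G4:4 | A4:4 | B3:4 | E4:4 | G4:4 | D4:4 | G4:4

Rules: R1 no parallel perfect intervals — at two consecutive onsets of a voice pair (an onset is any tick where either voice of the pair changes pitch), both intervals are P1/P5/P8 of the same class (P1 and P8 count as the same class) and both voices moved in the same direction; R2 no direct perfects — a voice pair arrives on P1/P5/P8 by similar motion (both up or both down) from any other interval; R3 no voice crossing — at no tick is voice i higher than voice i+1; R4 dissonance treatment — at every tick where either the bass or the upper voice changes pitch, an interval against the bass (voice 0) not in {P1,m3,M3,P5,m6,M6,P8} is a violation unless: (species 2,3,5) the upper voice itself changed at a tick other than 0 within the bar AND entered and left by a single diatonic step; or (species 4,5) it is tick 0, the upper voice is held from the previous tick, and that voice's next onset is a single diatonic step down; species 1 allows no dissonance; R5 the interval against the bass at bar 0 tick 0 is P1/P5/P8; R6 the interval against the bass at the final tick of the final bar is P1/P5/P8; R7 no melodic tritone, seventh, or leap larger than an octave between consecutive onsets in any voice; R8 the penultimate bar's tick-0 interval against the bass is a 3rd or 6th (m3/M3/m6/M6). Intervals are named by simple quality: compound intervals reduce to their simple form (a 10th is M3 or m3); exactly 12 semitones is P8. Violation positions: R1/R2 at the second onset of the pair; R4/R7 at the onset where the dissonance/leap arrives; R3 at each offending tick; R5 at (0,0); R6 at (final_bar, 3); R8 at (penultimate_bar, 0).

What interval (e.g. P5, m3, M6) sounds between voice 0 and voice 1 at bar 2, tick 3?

voice 0=C3 voice 1=E3 -> M3

M3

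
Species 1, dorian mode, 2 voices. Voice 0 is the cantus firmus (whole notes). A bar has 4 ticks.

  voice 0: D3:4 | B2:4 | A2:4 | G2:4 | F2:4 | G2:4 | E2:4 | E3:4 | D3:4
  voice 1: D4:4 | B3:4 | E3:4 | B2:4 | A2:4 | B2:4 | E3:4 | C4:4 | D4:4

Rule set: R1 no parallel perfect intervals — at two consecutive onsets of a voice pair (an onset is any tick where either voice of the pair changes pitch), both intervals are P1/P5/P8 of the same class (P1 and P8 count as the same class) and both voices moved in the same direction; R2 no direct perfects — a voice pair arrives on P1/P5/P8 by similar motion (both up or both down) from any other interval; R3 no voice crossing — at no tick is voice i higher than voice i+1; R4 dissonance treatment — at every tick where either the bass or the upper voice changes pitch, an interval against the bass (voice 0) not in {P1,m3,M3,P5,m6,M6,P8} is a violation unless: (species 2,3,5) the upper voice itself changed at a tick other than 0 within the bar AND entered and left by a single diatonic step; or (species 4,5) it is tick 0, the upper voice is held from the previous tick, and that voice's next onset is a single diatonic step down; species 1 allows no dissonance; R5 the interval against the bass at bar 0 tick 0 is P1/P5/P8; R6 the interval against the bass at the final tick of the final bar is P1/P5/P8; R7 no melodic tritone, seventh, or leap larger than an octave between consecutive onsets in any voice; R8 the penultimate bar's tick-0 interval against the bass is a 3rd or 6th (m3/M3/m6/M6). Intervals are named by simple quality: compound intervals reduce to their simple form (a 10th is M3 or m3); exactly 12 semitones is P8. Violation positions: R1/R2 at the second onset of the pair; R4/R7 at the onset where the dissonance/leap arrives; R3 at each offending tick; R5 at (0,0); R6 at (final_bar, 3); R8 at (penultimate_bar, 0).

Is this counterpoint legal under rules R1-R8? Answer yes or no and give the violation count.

bar 0: v0=D3 v1=D4 (P8)
bar 1: v0=B2 v1=B3 (P8)
bar 2: v0=A2 v1=E3 (P5)
bar 3: v0=G2 v1=B2 (M3)
bar 4: v0=F2 v1=A2 (M3)
bar 5: v0=G2 v1=B2 (M3)
bar 6: v0=E2 v1=E3 (P8)
bar 7: v0=E3 v1=C4 (m6)
bar 8: v0=D3 v1=D4 (P8)
  R1 @ bar1.0: D3/D4 P8 -> B2/B3 P8 similar
  R2 @ bar2.0: B2/B3 P8 -> A2/E3 P5 similar

No (2 violations)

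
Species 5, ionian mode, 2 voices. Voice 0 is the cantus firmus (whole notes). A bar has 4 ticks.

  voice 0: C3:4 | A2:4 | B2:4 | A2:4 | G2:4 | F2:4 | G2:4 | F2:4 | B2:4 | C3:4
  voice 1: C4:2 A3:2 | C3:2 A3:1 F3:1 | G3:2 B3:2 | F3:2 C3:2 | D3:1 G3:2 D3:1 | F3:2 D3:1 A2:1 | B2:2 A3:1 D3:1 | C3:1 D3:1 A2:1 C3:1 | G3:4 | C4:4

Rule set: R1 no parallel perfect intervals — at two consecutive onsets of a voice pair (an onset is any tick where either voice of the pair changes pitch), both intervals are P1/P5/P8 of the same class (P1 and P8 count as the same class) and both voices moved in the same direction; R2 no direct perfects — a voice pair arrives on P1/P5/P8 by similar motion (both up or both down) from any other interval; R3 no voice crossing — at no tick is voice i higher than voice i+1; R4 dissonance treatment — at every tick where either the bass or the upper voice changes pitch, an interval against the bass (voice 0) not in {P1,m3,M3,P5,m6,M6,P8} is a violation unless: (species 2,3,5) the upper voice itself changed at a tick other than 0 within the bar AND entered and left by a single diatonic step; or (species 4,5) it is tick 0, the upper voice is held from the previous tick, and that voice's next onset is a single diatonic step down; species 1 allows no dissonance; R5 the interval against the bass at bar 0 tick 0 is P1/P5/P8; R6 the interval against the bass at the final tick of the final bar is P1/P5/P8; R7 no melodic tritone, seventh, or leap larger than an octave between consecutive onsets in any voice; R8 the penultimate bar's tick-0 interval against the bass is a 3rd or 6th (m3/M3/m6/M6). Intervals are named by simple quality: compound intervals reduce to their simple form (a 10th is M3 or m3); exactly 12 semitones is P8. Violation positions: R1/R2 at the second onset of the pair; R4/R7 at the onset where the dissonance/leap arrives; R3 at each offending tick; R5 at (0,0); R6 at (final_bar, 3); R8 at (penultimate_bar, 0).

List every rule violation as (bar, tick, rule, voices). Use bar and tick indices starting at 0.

(3, 0, R7, (1,))
(6, 2, R4, (0, 1))
(6, 2, R7, (1,))
(7, 0, R1, (0, 1))
(8, 0, R7, (0,))
(9, 0, R2, (0, 1))

bar 0: v0=C3 v1=C4 downbeat P8
bar 1: v0=A2 v1=C3 downbeat m3
bar 2: v0=B2 v1=G3 downbeat m6
bar 3: v0=A2 v1=F3 downbeat m6
bar 4: v0=G2 v1=D3 downbeat P5
bar 5: v0=F2 v1=F3 downbeat P8
bar 6: v0=G2 v1=B2 downbeat M3
bar 7: v0=F2 v1=C3 downbeat P5
bar 8: v0=B2 v1=G3 downbeat m6
bar 9: v0=C3 v1=C4 downbeat P8
  -> R7 @ bar 3 tick 0 v(1,): B3->F3 leap 6st
  -> R4 @ bar 6 tick 2 v(0, 1): G2/A3 M2 untreated
  -> R7 @ bar 6 tick 2 v(1,): B2->A3 leap 10st
  -> R1 @ bar 7 tick 0 v(0, 1): G2/D3 P5 -> F2/C3 P5 similar
  -> R7 @ bar 8 tick 0 v(0,): F2->B2 leap 6st
  -> R2 @ bar 9 tick 0 v(0, 1): B2/G3 m6 -> C3/C4 P8 similar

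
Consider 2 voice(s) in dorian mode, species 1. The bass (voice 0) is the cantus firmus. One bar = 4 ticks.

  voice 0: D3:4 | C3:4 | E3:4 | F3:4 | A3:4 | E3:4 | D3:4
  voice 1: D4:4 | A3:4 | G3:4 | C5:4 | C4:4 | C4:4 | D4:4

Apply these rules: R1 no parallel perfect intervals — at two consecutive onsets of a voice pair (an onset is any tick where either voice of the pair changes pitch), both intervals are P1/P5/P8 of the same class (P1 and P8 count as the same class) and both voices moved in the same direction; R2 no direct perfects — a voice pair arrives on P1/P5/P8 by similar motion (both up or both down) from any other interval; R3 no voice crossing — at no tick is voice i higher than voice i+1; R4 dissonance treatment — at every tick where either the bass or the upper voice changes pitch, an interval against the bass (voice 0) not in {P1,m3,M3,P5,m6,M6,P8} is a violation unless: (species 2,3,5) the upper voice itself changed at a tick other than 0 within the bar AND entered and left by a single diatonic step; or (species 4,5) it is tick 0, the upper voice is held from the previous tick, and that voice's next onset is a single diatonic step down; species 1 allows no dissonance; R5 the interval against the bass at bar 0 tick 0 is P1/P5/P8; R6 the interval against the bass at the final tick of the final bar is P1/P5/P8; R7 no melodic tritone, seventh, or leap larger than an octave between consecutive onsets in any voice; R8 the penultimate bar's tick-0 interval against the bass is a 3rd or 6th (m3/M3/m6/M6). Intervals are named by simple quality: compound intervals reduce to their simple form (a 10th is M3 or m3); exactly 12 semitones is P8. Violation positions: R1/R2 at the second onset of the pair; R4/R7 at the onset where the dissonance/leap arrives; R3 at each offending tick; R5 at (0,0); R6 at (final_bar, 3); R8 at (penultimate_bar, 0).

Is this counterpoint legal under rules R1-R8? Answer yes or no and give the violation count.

bar 0: v0=D3 v1=D4 (P8)
bar 1: v0=C3 v1=A3 (M6)
bar 2: v0=E3 v1=G3 (m3)
bar 3: v0=F3 v1=C5 (P5)
bar 4: v0=A3 v1=C4 (m3)
bar 5: v0=E3 v1=C4 (m6)
bar 6: v0=D3 v1=D4 (P8)
  R2 @ bar3.0: E3/G3 m3 -> F3/C5 P5 similar
  R7 @ bar3.0: G3->C5 leap 17st

No (2 violations)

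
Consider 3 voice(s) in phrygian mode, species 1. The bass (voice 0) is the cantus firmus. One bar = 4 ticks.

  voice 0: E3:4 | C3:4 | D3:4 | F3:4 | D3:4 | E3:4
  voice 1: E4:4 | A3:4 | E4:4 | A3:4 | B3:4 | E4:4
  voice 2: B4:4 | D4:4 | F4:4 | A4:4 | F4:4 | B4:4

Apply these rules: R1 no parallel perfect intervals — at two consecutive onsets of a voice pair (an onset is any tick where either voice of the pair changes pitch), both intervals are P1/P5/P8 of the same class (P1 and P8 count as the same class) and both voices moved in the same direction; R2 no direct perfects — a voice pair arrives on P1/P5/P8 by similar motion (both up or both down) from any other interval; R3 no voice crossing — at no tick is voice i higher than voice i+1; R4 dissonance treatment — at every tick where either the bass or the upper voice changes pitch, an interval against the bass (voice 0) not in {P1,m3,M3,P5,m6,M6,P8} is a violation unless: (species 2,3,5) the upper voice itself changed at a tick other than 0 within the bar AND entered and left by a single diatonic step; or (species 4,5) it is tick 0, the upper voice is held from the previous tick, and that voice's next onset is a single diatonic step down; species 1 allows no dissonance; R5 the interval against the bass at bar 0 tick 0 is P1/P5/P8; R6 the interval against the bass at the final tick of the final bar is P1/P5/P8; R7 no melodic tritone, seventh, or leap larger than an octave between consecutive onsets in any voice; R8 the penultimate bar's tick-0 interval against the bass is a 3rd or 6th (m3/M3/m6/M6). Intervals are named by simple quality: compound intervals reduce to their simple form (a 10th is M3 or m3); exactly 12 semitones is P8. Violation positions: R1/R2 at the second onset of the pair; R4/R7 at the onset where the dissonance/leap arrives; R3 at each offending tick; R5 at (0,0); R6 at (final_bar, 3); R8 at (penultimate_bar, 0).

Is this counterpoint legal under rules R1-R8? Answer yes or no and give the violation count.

bar 0: v0=E3 v1=E4 v2=B4 (P5)
bar 1: v0=C3 v1=A3 v2=D4 (M2)
bar 2: v0=D3 v1=E4 v2=F4 (m3)
bar 3: v0=F3 v1=A3 v2=A4 (M3)
bar 4: v0=D3 v1=B3 v2=F4 (m3)
bar 5: v0=E3 v1=E4 v2=B4 (P5)
  R4 @ bar1.0: C3/D4 M2 untreated
  R4 @ bar2.0: D3/E4 M2 untreated
  R2 @ bar5.0: D3/B3 M6 -> E3/E4 P8 similar
  R2 @ bar5.0: D3/F4 m3 -> E3/B4 P5 similar
  R2 @ bar5.0: B3/F4 TT -> E4/B4 P5 similar
  R7 @ bar5.0: F4->B4 leap 6st

No (6 violations)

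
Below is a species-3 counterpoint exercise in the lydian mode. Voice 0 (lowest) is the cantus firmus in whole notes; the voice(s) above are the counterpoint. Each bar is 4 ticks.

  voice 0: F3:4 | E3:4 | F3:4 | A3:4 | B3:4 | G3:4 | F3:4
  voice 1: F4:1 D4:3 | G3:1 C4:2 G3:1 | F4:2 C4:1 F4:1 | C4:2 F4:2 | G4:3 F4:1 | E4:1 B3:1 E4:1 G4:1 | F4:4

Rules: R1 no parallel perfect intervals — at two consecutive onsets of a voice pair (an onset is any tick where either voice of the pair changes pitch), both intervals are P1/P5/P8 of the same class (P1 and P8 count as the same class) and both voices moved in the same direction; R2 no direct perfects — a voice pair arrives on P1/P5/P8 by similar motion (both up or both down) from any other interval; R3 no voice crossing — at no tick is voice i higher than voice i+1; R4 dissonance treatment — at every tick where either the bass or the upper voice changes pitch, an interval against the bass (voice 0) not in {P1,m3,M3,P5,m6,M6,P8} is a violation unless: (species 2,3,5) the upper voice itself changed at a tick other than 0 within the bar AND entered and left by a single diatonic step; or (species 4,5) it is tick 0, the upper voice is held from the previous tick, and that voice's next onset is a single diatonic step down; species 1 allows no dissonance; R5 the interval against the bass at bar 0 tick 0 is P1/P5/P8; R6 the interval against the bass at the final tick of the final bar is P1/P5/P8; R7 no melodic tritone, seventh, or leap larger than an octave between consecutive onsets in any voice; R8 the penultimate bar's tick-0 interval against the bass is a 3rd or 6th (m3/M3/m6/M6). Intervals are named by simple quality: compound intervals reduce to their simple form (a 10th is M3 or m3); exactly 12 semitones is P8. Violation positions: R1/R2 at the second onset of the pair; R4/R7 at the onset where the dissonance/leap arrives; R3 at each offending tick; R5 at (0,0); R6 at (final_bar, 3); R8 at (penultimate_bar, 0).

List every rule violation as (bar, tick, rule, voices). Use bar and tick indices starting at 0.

bar 0: v0=F3 v1=F4 downbeat P8
bar 1: v0=E3 v1=G3 downbeat m3
bar 2: v0=F3 v1=F4 downbeat P8
bar 3: v0=A3 v1=C4 downbeat m3
bar 4: v0=B3 v1=G4 downbeat m6
bar 5: v0=G3 v1=E4 downbeat M6
bar 6: v0=F3 v1=F4 downbeat P8
  -> R2 @ bar 2 tick 0 v(0, 1): E3/G3 m3 -> F3/F4 P8 similar
  -> R7 @ bar 2 tick 0 v(1,): G3->F4 leap 10st
  -> R1 @ bar 6 tick 0 v(0, 1): G3/G4 P8 -> F3/F4 P8 similar

(2, 0, R2, (0, 1))
(2, 0, R7, (1,))
(6, 0, R1, (0, 1))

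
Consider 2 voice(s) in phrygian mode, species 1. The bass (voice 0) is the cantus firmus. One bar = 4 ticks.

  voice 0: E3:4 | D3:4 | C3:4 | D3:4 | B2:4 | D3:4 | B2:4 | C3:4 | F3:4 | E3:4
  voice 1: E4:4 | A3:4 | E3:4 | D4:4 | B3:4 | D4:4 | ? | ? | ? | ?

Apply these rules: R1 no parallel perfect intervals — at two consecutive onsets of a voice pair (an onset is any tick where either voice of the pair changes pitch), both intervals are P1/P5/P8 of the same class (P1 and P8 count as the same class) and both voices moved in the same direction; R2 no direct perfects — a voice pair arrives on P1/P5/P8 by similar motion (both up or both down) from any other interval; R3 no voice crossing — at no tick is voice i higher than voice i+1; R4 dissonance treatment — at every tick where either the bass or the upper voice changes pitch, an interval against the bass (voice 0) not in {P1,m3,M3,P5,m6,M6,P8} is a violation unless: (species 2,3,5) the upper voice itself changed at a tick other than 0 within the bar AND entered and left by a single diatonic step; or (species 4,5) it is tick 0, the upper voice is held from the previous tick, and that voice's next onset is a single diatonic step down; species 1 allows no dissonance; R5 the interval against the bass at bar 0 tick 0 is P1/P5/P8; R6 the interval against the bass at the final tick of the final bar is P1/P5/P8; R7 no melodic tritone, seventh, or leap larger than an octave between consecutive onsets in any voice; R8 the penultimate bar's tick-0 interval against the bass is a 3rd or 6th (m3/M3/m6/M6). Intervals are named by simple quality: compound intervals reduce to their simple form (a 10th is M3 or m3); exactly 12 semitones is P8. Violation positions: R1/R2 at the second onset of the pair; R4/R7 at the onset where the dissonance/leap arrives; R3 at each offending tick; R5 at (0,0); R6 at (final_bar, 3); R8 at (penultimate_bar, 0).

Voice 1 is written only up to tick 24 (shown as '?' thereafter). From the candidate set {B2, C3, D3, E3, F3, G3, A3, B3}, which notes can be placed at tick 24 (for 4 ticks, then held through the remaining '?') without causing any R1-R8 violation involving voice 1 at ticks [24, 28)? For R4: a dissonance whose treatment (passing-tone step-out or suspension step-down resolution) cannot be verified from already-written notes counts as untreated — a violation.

B2: violates R1,R7
C3: violates R4,R7
D3: legal
E3: violates R4,R7
F3: violates R4
G3: legal
A3: violates R4
B3: violates R1

{D3, G3}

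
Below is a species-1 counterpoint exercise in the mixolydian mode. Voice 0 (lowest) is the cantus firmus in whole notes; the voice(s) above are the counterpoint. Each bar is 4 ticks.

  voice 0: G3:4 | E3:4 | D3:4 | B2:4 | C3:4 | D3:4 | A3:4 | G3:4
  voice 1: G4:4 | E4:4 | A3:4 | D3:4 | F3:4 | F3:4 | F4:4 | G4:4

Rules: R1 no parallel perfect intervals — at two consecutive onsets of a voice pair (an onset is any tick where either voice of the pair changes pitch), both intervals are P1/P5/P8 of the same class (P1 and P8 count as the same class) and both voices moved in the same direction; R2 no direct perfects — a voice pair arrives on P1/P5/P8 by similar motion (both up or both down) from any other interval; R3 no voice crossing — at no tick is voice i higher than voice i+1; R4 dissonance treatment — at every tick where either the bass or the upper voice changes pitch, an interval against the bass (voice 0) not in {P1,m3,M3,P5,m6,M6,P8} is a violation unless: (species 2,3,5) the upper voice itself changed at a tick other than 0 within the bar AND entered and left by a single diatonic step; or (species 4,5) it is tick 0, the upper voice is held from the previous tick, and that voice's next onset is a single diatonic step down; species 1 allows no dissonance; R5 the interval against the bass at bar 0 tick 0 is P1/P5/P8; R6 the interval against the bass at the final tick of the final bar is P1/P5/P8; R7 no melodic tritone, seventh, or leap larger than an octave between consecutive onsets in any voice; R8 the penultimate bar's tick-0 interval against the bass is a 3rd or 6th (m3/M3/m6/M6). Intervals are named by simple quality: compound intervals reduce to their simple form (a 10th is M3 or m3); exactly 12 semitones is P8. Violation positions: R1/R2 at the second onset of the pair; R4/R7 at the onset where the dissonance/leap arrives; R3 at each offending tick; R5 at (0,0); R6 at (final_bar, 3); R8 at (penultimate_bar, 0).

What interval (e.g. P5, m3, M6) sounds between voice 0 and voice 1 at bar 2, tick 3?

voice 0=D3 voice 1=A3 -> P5

P5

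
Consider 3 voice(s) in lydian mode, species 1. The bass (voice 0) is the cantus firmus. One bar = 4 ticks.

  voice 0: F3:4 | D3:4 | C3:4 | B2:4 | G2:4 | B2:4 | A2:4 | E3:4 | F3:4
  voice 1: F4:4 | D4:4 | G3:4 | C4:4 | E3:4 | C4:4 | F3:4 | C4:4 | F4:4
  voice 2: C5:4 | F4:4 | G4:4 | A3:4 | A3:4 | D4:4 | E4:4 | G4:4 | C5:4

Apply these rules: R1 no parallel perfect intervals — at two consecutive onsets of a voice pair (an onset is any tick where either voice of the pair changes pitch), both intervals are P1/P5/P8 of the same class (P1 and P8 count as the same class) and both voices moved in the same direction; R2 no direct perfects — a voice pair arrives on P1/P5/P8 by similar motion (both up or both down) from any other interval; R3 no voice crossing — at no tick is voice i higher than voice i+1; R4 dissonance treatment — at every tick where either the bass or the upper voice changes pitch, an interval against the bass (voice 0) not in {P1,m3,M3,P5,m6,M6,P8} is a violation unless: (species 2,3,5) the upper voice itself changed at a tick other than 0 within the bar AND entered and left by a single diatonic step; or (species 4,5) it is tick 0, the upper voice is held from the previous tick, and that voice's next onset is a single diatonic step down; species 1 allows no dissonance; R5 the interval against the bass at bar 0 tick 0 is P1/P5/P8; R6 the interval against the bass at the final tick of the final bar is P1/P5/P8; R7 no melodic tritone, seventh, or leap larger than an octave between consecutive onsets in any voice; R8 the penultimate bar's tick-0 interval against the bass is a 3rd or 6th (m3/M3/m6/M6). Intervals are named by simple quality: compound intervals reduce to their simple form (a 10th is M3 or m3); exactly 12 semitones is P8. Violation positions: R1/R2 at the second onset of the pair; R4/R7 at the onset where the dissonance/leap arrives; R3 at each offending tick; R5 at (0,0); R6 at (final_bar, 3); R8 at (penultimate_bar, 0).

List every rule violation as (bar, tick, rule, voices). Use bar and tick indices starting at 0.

(1, 0, R1, (0, 1))
(2, 0, R2, (0, 1))
(3, 0, R3, (1, 2))
(3, 0, R4, (0, 1))
(3, 0, R4, (0, 2))
(3, 0, R7, (2,))
(3, 1, R3, (1, 2))
(3, 2, R3, (1, 2))
(3, 3, R3, (1, 2))
(4, 0, R4, (0, 2))
(5, 0, R4, (0, 1))
(7, 0, R2, (1, 2))
(8, 0, R1, (1, 2))
(8, 0, R2, (0, 1))
(8, 0, R2, (0, 2))

bar 0: v0=F3 v1=F4 v2=C5 downbeat P5
bar 1: v0=D3 v1=D4 v2=F4 downbeat m3
bar 2: v0=C3 v1=G3 v2=G4 downbeat P5
bar 3: v0=B2 v1=C4 v2=A3 downbeat m7
bar 4: v0=G2 v1=E3 v2=A3 downbeat M2
bar 5: v0=B2 v1=C4 v2=D4 downbeat m3
bar 6: v0=A2 v1=F3 v2=E4 downbeat P5
bar 7: v0=E3 v1=C4 v2=G4 downbeat m3
bar 8: v0=F3 v1=F4 v2=C5 downbeat P5
  -> R1 @ bar 1 tick 0 v(0, 1): F3/F4 P8 -> D3/D4 P8 similar
  -> R2 @ bar 2 tick 0 v(0, 1): D3/D4 P8 -> C3/G3 P5 similar
  -> R3 @ bar 3 tick 0 v(1, 2): C4 above A3
  -> R4 @ bar 3 tick 0 v(0, 1): B2/C4 m2 untreated
  -> R4 @ bar 3 tick 0 v(0, 2): B2/A3 m7 untreated
  -> R7 @ bar 3 tick 0 v(2,): G4->A3 leap 10st
  -> R3 @ bar 3 tick 1 v(1, 2): C4 above A3
  -> R3 @ bar 3 tick 2 v(1, 2): C4 above A3
  -> R3 @ bar 3 tick 3 v(1, 2): C4 above A3
  -> R4 @ bar 4 tick 0 v(0, 2): G2/A3 M2 untreated
  -> R4 @ bar 5 tick 0 v(0, 1): B2/C4 m2 untreated
  -> R2 @ bar 7 tick 0 v(1, 2): F3/E4 M7 -> C4/G4 P5 similar
  -> R1 @ bar 8 tick 0 v(1, 2): C4/G4 P5 -> F4/C5 P5 similar
  -> R2 @ bar 8 tick 0 v(0, 1): E3/C4 m6 -> F3/F4 P8 similar
  -> R2 @ bar 8 tick 0 v(0, 2): E3/G4 m3 -> F3/C5 P5 similar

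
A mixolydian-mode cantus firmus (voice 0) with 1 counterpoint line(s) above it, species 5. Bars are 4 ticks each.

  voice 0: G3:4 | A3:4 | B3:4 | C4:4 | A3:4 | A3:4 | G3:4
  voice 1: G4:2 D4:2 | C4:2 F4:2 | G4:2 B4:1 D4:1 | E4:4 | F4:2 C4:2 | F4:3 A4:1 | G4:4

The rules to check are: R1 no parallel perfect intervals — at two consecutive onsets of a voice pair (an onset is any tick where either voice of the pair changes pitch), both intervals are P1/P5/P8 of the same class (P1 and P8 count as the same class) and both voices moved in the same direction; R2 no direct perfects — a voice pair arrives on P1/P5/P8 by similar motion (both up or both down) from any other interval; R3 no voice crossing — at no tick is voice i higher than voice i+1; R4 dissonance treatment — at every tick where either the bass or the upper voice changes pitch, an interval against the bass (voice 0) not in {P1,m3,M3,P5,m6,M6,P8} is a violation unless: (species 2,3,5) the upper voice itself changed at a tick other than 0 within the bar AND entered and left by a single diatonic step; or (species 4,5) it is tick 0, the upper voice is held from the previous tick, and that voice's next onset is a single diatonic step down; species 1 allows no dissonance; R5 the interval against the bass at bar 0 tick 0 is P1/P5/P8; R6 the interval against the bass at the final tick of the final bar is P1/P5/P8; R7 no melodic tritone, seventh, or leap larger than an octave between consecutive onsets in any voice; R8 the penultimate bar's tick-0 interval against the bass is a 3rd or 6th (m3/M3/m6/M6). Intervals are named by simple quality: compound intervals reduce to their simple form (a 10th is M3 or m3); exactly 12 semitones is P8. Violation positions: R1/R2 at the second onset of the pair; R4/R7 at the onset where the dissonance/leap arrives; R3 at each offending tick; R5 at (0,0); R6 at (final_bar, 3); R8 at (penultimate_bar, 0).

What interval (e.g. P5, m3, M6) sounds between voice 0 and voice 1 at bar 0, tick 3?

P5

voice 0=G3 voice 1=D4 -> P5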